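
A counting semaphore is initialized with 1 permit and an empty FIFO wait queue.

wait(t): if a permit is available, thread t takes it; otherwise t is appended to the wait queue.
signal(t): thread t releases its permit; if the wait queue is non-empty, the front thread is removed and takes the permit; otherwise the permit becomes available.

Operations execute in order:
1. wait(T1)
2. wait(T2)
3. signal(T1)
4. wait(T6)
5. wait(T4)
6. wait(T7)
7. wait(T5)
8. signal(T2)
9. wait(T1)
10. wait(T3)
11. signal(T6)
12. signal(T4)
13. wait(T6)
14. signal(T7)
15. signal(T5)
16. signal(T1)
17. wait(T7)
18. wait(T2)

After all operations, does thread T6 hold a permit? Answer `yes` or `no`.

Answer: no

Derivation:
Step 1: wait(T1) -> count=0 queue=[] holders={T1}
Step 2: wait(T2) -> count=0 queue=[T2] holders={T1}
Step 3: signal(T1) -> count=0 queue=[] holders={T2}
Step 4: wait(T6) -> count=0 queue=[T6] holders={T2}
Step 5: wait(T4) -> count=0 queue=[T6,T4] holders={T2}
Step 6: wait(T7) -> count=0 queue=[T6,T4,T7] holders={T2}
Step 7: wait(T5) -> count=0 queue=[T6,T4,T7,T5] holders={T2}
Step 8: signal(T2) -> count=0 queue=[T4,T7,T5] holders={T6}
Step 9: wait(T1) -> count=0 queue=[T4,T7,T5,T1] holders={T6}
Step 10: wait(T3) -> count=0 queue=[T4,T7,T5,T1,T3] holders={T6}
Step 11: signal(T6) -> count=0 queue=[T7,T5,T1,T3] holders={T4}
Step 12: signal(T4) -> count=0 queue=[T5,T1,T3] holders={T7}
Step 13: wait(T6) -> count=0 queue=[T5,T1,T3,T6] holders={T7}
Step 14: signal(T7) -> count=0 queue=[T1,T3,T6] holders={T5}
Step 15: signal(T5) -> count=0 queue=[T3,T6] holders={T1}
Step 16: signal(T1) -> count=0 queue=[T6] holders={T3}
Step 17: wait(T7) -> count=0 queue=[T6,T7] holders={T3}
Step 18: wait(T2) -> count=0 queue=[T6,T7,T2] holders={T3}
Final holders: {T3} -> T6 not in holders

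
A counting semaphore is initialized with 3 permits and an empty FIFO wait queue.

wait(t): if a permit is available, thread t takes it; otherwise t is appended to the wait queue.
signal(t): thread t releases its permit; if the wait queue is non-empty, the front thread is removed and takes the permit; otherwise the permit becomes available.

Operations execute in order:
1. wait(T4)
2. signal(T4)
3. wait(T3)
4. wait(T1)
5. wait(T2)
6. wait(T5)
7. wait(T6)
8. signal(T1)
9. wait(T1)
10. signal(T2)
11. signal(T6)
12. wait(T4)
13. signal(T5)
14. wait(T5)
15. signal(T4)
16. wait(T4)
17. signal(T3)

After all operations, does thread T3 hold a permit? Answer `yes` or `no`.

Answer: no

Derivation:
Step 1: wait(T4) -> count=2 queue=[] holders={T4}
Step 2: signal(T4) -> count=3 queue=[] holders={none}
Step 3: wait(T3) -> count=2 queue=[] holders={T3}
Step 4: wait(T1) -> count=1 queue=[] holders={T1,T3}
Step 5: wait(T2) -> count=0 queue=[] holders={T1,T2,T3}
Step 6: wait(T5) -> count=0 queue=[T5] holders={T1,T2,T3}
Step 7: wait(T6) -> count=0 queue=[T5,T6] holders={T1,T2,T3}
Step 8: signal(T1) -> count=0 queue=[T6] holders={T2,T3,T5}
Step 9: wait(T1) -> count=0 queue=[T6,T1] holders={T2,T3,T5}
Step 10: signal(T2) -> count=0 queue=[T1] holders={T3,T5,T6}
Step 11: signal(T6) -> count=0 queue=[] holders={T1,T3,T5}
Step 12: wait(T4) -> count=0 queue=[T4] holders={T1,T3,T5}
Step 13: signal(T5) -> count=0 queue=[] holders={T1,T3,T4}
Step 14: wait(T5) -> count=0 queue=[T5] holders={T1,T3,T4}
Step 15: signal(T4) -> count=0 queue=[] holders={T1,T3,T5}
Step 16: wait(T4) -> count=0 queue=[T4] holders={T1,T3,T5}
Step 17: signal(T3) -> count=0 queue=[] holders={T1,T4,T5}
Final holders: {T1,T4,T5} -> T3 not in holders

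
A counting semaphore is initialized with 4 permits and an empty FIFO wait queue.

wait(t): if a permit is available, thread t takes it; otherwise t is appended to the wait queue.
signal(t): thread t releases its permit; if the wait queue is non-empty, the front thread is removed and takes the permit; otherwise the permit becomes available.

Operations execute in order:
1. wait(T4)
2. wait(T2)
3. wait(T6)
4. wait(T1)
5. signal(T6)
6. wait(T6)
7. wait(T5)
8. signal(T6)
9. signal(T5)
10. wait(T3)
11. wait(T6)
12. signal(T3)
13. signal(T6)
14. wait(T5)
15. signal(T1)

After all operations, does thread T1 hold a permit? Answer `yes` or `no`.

Answer: no

Derivation:
Step 1: wait(T4) -> count=3 queue=[] holders={T4}
Step 2: wait(T2) -> count=2 queue=[] holders={T2,T4}
Step 3: wait(T6) -> count=1 queue=[] holders={T2,T4,T6}
Step 4: wait(T1) -> count=0 queue=[] holders={T1,T2,T4,T6}
Step 5: signal(T6) -> count=1 queue=[] holders={T1,T2,T4}
Step 6: wait(T6) -> count=0 queue=[] holders={T1,T2,T4,T6}
Step 7: wait(T5) -> count=0 queue=[T5] holders={T1,T2,T4,T6}
Step 8: signal(T6) -> count=0 queue=[] holders={T1,T2,T4,T5}
Step 9: signal(T5) -> count=1 queue=[] holders={T1,T2,T4}
Step 10: wait(T3) -> count=0 queue=[] holders={T1,T2,T3,T4}
Step 11: wait(T6) -> count=0 queue=[T6] holders={T1,T2,T3,T4}
Step 12: signal(T3) -> count=0 queue=[] holders={T1,T2,T4,T6}
Step 13: signal(T6) -> count=1 queue=[] holders={T1,T2,T4}
Step 14: wait(T5) -> count=0 queue=[] holders={T1,T2,T4,T5}
Step 15: signal(T1) -> count=1 queue=[] holders={T2,T4,T5}
Final holders: {T2,T4,T5} -> T1 not in holders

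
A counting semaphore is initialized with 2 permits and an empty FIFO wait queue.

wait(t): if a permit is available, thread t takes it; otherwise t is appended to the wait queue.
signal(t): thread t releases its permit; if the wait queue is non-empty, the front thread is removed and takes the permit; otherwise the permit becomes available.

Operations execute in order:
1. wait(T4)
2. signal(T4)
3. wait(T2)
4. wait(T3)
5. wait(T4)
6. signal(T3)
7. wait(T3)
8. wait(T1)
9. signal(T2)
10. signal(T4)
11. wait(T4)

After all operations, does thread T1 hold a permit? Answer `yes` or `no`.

Answer: yes

Derivation:
Step 1: wait(T4) -> count=1 queue=[] holders={T4}
Step 2: signal(T4) -> count=2 queue=[] holders={none}
Step 3: wait(T2) -> count=1 queue=[] holders={T2}
Step 4: wait(T3) -> count=0 queue=[] holders={T2,T3}
Step 5: wait(T4) -> count=0 queue=[T4] holders={T2,T3}
Step 6: signal(T3) -> count=0 queue=[] holders={T2,T4}
Step 7: wait(T3) -> count=0 queue=[T3] holders={T2,T4}
Step 8: wait(T1) -> count=0 queue=[T3,T1] holders={T2,T4}
Step 9: signal(T2) -> count=0 queue=[T1] holders={T3,T4}
Step 10: signal(T4) -> count=0 queue=[] holders={T1,T3}
Step 11: wait(T4) -> count=0 queue=[T4] holders={T1,T3}
Final holders: {T1,T3} -> T1 in holders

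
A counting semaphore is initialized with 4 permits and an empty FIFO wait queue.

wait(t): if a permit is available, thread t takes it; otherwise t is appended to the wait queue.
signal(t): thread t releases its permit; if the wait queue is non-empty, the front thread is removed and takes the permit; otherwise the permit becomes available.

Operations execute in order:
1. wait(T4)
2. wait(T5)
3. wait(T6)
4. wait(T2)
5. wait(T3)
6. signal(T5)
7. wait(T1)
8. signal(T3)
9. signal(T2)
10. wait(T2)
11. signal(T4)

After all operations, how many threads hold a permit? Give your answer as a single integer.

Answer: 3

Derivation:
Step 1: wait(T4) -> count=3 queue=[] holders={T4}
Step 2: wait(T5) -> count=2 queue=[] holders={T4,T5}
Step 3: wait(T6) -> count=1 queue=[] holders={T4,T5,T6}
Step 4: wait(T2) -> count=0 queue=[] holders={T2,T4,T5,T6}
Step 5: wait(T3) -> count=0 queue=[T3] holders={T2,T4,T5,T6}
Step 6: signal(T5) -> count=0 queue=[] holders={T2,T3,T4,T6}
Step 7: wait(T1) -> count=0 queue=[T1] holders={T2,T3,T4,T6}
Step 8: signal(T3) -> count=0 queue=[] holders={T1,T2,T4,T6}
Step 9: signal(T2) -> count=1 queue=[] holders={T1,T4,T6}
Step 10: wait(T2) -> count=0 queue=[] holders={T1,T2,T4,T6}
Step 11: signal(T4) -> count=1 queue=[] holders={T1,T2,T6}
Final holders: {T1,T2,T6} -> 3 thread(s)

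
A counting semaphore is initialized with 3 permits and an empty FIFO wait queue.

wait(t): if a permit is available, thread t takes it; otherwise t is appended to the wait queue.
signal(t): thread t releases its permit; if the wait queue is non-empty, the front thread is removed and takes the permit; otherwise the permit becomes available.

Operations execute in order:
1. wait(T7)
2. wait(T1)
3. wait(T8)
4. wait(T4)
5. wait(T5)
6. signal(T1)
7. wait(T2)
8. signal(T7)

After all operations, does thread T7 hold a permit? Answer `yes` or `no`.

Answer: no

Derivation:
Step 1: wait(T7) -> count=2 queue=[] holders={T7}
Step 2: wait(T1) -> count=1 queue=[] holders={T1,T7}
Step 3: wait(T8) -> count=0 queue=[] holders={T1,T7,T8}
Step 4: wait(T4) -> count=0 queue=[T4] holders={T1,T7,T8}
Step 5: wait(T5) -> count=0 queue=[T4,T5] holders={T1,T7,T8}
Step 6: signal(T1) -> count=0 queue=[T5] holders={T4,T7,T8}
Step 7: wait(T2) -> count=0 queue=[T5,T2] holders={T4,T7,T8}
Step 8: signal(T7) -> count=0 queue=[T2] holders={T4,T5,T8}
Final holders: {T4,T5,T8} -> T7 not in holders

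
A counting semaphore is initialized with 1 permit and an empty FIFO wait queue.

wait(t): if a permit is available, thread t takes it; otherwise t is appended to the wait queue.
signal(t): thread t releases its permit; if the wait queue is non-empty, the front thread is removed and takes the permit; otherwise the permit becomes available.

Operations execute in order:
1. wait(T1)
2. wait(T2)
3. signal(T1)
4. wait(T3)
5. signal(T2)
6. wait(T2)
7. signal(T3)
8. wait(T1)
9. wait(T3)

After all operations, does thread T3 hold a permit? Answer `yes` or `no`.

Step 1: wait(T1) -> count=0 queue=[] holders={T1}
Step 2: wait(T2) -> count=0 queue=[T2] holders={T1}
Step 3: signal(T1) -> count=0 queue=[] holders={T2}
Step 4: wait(T3) -> count=0 queue=[T3] holders={T2}
Step 5: signal(T2) -> count=0 queue=[] holders={T3}
Step 6: wait(T2) -> count=0 queue=[T2] holders={T3}
Step 7: signal(T3) -> count=0 queue=[] holders={T2}
Step 8: wait(T1) -> count=0 queue=[T1] holders={T2}
Step 9: wait(T3) -> count=0 queue=[T1,T3] holders={T2}
Final holders: {T2} -> T3 not in holders

Answer: no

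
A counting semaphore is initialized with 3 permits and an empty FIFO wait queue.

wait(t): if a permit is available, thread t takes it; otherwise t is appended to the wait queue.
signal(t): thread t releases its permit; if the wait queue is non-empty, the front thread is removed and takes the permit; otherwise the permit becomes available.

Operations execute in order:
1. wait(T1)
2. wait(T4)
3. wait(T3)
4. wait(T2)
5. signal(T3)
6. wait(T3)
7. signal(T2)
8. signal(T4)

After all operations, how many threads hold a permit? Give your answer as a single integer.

Answer: 2

Derivation:
Step 1: wait(T1) -> count=2 queue=[] holders={T1}
Step 2: wait(T4) -> count=1 queue=[] holders={T1,T4}
Step 3: wait(T3) -> count=0 queue=[] holders={T1,T3,T4}
Step 4: wait(T2) -> count=0 queue=[T2] holders={T1,T3,T4}
Step 5: signal(T3) -> count=0 queue=[] holders={T1,T2,T4}
Step 6: wait(T3) -> count=0 queue=[T3] holders={T1,T2,T4}
Step 7: signal(T2) -> count=0 queue=[] holders={T1,T3,T4}
Step 8: signal(T4) -> count=1 queue=[] holders={T1,T3}
Final holders: {T1,T3} -> 2 thread(s)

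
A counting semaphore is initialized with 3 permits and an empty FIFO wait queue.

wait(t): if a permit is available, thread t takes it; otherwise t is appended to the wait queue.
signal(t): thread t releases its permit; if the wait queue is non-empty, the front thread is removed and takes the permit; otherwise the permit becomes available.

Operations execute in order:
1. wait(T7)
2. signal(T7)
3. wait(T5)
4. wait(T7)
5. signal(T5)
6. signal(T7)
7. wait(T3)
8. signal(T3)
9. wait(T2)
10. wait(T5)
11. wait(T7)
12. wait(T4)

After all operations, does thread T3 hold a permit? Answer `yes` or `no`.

Answer: no

Derivation:
Step 1: wait(T7) -> count=2 queue=[] holders={T7}
Step 2: signal(T7) -> count=3 queue=[] holders={none}
Step 3: wait(T5) -> count=2 queue=[] holders={T5}
Step 4: wait(T7) -> count=1 queue=[] holders={T5,T7}
Step 5: signal(T5) -> count=2 queue=[] holders={T7}
Step 6: signal(T7) -> count=3 queue=[] holders={none}
Step 7: wait(T3) -> count=2 queue=[] holders={T3}
Step 8: signal(T3) -> count=3 queue=[] holders={none}
Step 9: wait(T2) -> count=2 queue=[] holders={T2}
Step 10: wait(T5) -> count=1 queue=[] holders={T2,T5}
Step 11: wait(T7) -> count=0 queue=[] holders={T2,T5,T7}
Step 12: wait(T4) -> count=0 queue=[T4] holders={T2,T5,T7}
Final holders: {T2,T5,T7} -> T3 not in holders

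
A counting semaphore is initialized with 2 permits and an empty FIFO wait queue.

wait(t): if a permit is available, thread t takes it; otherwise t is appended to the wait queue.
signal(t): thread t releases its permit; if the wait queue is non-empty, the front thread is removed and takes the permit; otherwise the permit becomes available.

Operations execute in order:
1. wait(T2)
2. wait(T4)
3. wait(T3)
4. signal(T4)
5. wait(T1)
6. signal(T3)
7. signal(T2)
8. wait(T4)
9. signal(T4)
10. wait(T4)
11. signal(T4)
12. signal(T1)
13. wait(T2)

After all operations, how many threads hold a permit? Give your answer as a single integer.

Answer: 1

Derivation:
Step 1: wait(T2) -> count=1 queue=[] holders={T2}
Step 2: wait(T4) -> count=0 queue=[] holders={T2,T4}
Step 3: wait(T3) -> count=0 queue=[T3] holders={T2,T4}
Step 4: signal(T4) -> count=0 queue=[] holders={T2,T3}
Step 5: wait(T1) -> count=0 queue=[T1] holders={T2,T3}
Step 6: signal(T3) -> count=0 queue=[] holders={T1,T2}
Step 7: signal(T2) -> count=1 queue=[] holders={T1}
Step 8: wait(T4) -> count=0 queue=[] holders={T1,T4}
Step 9: signal(T4) -> count=1 queue=[] holders={T1}
Step 10: wait(T4) -> count=0 queue=[] holders={T1,T4}
Step 11: signal(T4) -> count=1 queue=[] holders={T1}
Step 12: signal(T1) -> count=2 queue=[] holders={none}
Step 13: wait(T2) -> count=1 queue=[] holders={T2}
Final holders: {T2} -> 1 thread(s)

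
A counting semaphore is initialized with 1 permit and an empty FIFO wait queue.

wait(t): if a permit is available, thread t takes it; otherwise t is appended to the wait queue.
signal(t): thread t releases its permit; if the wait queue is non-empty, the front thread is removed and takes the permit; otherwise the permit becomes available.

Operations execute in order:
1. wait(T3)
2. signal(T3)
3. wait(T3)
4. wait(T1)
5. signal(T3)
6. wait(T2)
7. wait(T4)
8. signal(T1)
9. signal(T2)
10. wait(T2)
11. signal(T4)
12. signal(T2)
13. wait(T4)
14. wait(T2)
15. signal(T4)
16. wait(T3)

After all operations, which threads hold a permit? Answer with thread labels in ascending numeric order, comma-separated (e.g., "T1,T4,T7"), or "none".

Answer: T2

Derivation:
Step 1: wait(T3) -> count=0 queue=[] holders={T3}
Step 2: signal(T3) -> count=1 queue=[] holders={none}
Step 3: wait(T3) -> count=0 queue=[] holders={T3}
Step 4: wait(T1) -> count=0 queue=[T1] holders={T3}
Step 5: signal(T3) -> count=0 queue=[] holders={T1}
Step 6: wait(T2) -> count=0 queue=[T2] holders={T1}
Step 7: wait(T4) -> count=0 queue=[T2,T4] holders={T1}
Step 8: signal(T1) -> count=0 queue=[T4] holders={T2}
Step 9: signal(T2) -> count=0 queue=[] holders={T4}
Step 10: wait(T2) -> count=0 queue=[T2] holders={T4}
Step 11: signal(T4) -> count=0 queue=[] holders={T2}
Step 12: signal(T2) -> count=1 queue=[] holders={none}
Step 13: wait(T4) -> count=0 queue=[] holders={T4}
Step 14: wait(T2) -> count=0 queue=[T2] holders={T4}
Step 15: signal(T4) -> count=0 queue=[] holders={T2}
Step 16: wait(T3) -> count=0 queue=[T3] holders={T2}
Final holders: T2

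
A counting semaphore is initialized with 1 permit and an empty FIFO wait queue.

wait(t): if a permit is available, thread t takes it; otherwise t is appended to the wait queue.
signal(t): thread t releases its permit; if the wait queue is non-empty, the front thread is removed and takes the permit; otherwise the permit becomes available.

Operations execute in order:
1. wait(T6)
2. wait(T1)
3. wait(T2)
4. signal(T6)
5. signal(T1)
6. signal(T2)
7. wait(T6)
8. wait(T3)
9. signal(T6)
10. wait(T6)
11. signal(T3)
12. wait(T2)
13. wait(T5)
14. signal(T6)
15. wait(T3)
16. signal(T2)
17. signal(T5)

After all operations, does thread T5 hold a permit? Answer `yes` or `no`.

Answer: no

Derivation:
Step 1: wait(T6) -> count=0 queue=[] holders={T6}
Step 2: wait(T1) -> count=0 queue=[T1] holders={T6}
Step 3: wait(T2) -> count=0 queue=[T1,T2] holders={T6}
Step 4: signal(T6) -> count=0 queue=[T2] holders={T1}
Step 5: signal(T1) -> count=0 queue=[] holders={T2}
Step 6: signal(T2) -> count=1 queue=[] holders={none}
Step 7: wait(T6) -> count=0 queue=[] holders={T6}
Step 8: wait(T3) -> count=0 queue=[T3] holders={T6}
Step 9: signal(T6) -> count=0 queue=[] holders={T3}
Step 10: wait(T6) -> count=0 queue=[T6] holders={T3}
Step 11: signal(T3) -> count=0 queue=[] holders={T6}
Step 12: wait(T2) -> count=0 queue=[T2] holders={T6}
Step 13: wait(T5) -> count=0 queue=[T2,T5] holders={T6}
Step 14: signal(T6) -> count=0 queue=[T5] holders={T2}
Step 15: wait(T3) -> count=0 queue=[T5,T3] holders={T2}
Step 16: signal(T2) -> count=0 queue=[T3] holders={T5}
Step 17: signal(T5) -> count=0 queue=[] holders={T3}
Final holders: {T3} -> T5 not in holders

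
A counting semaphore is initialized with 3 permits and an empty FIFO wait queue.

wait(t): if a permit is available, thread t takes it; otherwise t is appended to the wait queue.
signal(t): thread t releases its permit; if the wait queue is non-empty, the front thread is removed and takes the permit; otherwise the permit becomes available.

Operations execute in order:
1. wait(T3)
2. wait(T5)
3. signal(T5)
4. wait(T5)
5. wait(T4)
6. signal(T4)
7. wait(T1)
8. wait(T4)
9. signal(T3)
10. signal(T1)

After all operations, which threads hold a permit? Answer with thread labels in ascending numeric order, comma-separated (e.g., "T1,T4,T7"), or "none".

Step 1: wait(T3) -> count=2 queue=[] holders={T3}
Step 2: wait(T5) -> count=1 queue=[] holders={T3,T5}
Step 3: signal(T5) -> count=2 queue=[] holders={T3}
Step 4: wait(T5) -> count=1 queue=[] holders={T3,T5}
Step 5: wait(T4) -> count=0 queue=[] holders={T3,T4,T5}
Step 6: signal(T4) -> count=1 queue=[] holders={T3,T5}
Step 7: wait(T1) -> count=0 queue=[] holders={T1,T3,T5}
Step 8: wait(T4) -> count=0 queue=[T4] holders={T1,T3,T5}
Step 9: signal(T3) -> count=0 queue=[] holders={T1,T4,T5}
Step 10: signal(T1) -> count=1 queue=[] holders={T4,T5}
Final holders: T4,T5

Answer: T4,T5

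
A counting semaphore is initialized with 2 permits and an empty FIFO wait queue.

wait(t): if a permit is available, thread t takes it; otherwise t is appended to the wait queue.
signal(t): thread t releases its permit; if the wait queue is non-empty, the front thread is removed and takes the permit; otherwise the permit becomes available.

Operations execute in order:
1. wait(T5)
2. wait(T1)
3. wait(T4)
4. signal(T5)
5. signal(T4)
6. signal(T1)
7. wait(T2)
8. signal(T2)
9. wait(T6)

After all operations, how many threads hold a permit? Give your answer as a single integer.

Answer: 1

Derivation:
Step 1: wait(T5) -> count=1 queue=[] holders={T5}
Step 2: wait(T1) -> count=0 queue=[] holders={T1,T5}
Step 3: wait(T4) -> count=0 queue=[T4] holders={T1,T5}
Step 4: signal(T5) -> count=0 queue=[] holders={T1,T4}
Step 5: signal(T4) -> count=1 queue=[] holders={T1}
Step 6: signal(T1) -> count=2 queue=[] holders={none}
Step 7: wait(T2) -> count=1 queue=[] holders={T2}
Step 8: signal(T2) -> count=2 queue=[] holders={none}
Step 9: wait(T6) -> count=1 queue=[] holders={T6}
Final holders: {T6} -> 1 thread(s)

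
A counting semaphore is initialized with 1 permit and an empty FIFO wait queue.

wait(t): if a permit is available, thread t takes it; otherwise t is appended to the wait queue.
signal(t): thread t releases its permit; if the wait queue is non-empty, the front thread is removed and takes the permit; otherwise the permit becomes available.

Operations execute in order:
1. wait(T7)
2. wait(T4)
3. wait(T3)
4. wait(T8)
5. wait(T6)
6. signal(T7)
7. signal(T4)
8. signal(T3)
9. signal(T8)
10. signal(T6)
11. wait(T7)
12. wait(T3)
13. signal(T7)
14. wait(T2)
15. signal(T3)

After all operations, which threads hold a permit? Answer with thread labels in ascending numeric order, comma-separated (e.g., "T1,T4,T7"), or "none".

Step 1: wait(T7) -> count=0 queue=[] holders={T7}
Step 2: wait(T4) -> count=0 queue=[T4] holders={T7}
Step 3: wait(T3) -> count=0 queue=[T4,T3] holders={T7}
Step 4: wait(T8) -> count=0 queue=[T4,T3,T8] holders={T7}
Step 5: wait(T6) -> count=0 queue=[T4,T3,T8,T6] holders={T7}
Step 6: signal(T7) -> count=0 queue=[T3,T8,T6] holders={T4}
Step 7: signal(T4) -> count=0 queue=[T8,T6] holders={T3}
Step 8: signal(T3) -> count=0 queue=[T6] holders={T8}
Step 9: signal(T8) -> count=0 queue=[] holders={T6}
Step 10: signal(T6) -> count=1 queue=[] holders={none}
Step 11: wait(T7) -> count=0 queue=[] holders={T7}
Step 12: wait(T3) -> count=0 queue=[T3] holders={T7}
Step 13: signal(T7) -> count=0 queue=[] holders={T3}
Step 14: wait(T2) -> count=0 queue=[T2] holders={T3}
Step 15: signal(T3) -> count=0 queue=[] holders={T2}
Final holders: T2

Answer: T2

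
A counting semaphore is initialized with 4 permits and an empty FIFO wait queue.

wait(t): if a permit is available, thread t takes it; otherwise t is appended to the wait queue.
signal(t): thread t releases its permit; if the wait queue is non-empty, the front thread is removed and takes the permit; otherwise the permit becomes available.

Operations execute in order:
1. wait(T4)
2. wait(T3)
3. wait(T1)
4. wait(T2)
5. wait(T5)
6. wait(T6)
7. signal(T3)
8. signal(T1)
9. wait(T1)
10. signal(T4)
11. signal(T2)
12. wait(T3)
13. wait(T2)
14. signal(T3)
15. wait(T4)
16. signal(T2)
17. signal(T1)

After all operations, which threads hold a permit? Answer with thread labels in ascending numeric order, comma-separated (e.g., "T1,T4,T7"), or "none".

Step 1: wait(T4) -> count=3 queue=[] holders={T4}
Step 2: wait(T3) -> count=2 queue=[] holders={T3,T4}
Step 3: wait(T1) -> count=1 queue=[] holders={T1,T3,T4}
Step 4: wait(T2) -> count=0 queue=[] holders={T1,T2,T3,T4}
Step 5: wait(T5) -> count=0 queue=[T5] holders={T1,T2,T3,T4}
Step 6: wait(T6) -> count=0 queue=[T5,T6] holders={T1,T2,T3,T4}
Step 7: signal(T3) -> count=0 queue=[T6] holders={T1,T2,T4,T5}
Step 8: signal(T1) -> count=0 queue=[] holders={T2,T4,T5,T6}
Step 9: wait(T1) -> count=0 queue=[T1] holders={T2,T4,T5,T6}
Step 10: signal(T4) -> count=0 queue=[] holders={T1,T2,T5,T6}
Step 11: signal(T2) -> count=1 queue=[] holders={T1,T5,T6}
Step 12: wait(T3) -> count=0 queue=[] holders={T1,T3,T5,T6}
Step 13: wait(T2) -> count=0 queue=[T2] holders={T1,T3,T5,T6}
Step 14: signal(T3) -> count=0 queue=[] holders={T1,T2,T5,T6}
Step 15: wait(T4) -> count=0 queue=[T4] holders={T1,T2,T5,T6}
Step 16: signal(T2) -> count=0 queue=[] holders={T1,T4,T5,T6}
Step 17: signal(T1) -> count=1 queue=[] holders={T4,T5,T6}
Final holders: T4,T5,T6

Answer: T4,T5,T6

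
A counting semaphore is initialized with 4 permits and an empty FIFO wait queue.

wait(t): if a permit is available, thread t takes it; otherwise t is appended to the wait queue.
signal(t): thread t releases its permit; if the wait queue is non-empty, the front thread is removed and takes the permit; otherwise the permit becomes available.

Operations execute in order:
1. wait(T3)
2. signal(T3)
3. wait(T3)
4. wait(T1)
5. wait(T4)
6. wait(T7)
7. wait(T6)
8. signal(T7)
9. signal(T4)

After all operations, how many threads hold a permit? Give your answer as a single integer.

Step 1: wait(T3) -> count=3 queue=[] holders={T3}
Step 2: signal(T3) -> count=4 queue=[] holders={none}
Step 3: wait(T3) -> count=3 queue=[] holders={T3}
Step 4: wait(T1) -> count=2 queue=[] holders={T1,T3}
Step 5: wait(T4) -> count=1 queue=[] holders={T1,T3,T4}
Step 6: wait(T7) -> count=0 queue=[] holders={T1,T3,T4,T7}
Step 7: wait(T6) -> count=0 queue=[T6] holders={T1,T3,T4,T7}
Step 8: signal(T7) -> count=0 queue=[] holders={T1,T3,T4,T6}
Step 9: signal(T4) -> count=1 queue=[] holders={T1,T3,T6}
Final holders: {T1,T3,T6} -> 3 thread(s)

Answer: 3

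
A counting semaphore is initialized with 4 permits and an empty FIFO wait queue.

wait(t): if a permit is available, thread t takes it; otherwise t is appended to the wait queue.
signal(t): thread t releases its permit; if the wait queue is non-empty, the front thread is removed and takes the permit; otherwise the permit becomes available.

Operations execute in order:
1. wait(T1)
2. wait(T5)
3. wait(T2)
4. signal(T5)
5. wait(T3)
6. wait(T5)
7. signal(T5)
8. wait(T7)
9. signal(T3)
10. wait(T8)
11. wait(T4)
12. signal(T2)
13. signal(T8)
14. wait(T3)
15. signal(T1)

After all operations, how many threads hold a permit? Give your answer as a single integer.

Step 1: wait(T1) -> count=3 queue=[] holders={T1}
Step 2: wait(T5) -> count=2 queue=[] holders={T1,T5}
Step 3: wait(T2) -> count=1 queue=[] holders={T1,T2,T5}
Step 4: signal(T5) -> count=2 queue=[] holders={T1,T2}
Step 5: wait(T3) -> count=1 queue=[] holders={T1,T2,T3}
Step 6: wait(T5) -> count=0 queue=[] holders={T1,T2,T3,T5}
Step 7: signal(T5) -> count=1 queue=[] holders={T1,T2,T3}
Step 8: wait(T7) -> count=0 queue=[] holders={T1,T2,T3,T7}
Step 9: signal(T3) -> count=1 queue=[] holders={T1,T2,T7}
Step 10: wait(T8) -> count=0 queue=[] holders={T1,T2,T7,T8}
Step 11: wait(T4) -> count=0 queue=[T4] holders={T1,T2,T7,T8}
Step 12: signal(T2) -> count=0 queue=[] holders={T1,T4,T7,T8}
Step 13: signal(T8) -> count=1 queue=[] holders={T1,T4,T7}
Step 14: wait(T3) -> count=0 queue=[] holders={T1,T3,T4,T7}
Step 15: signal(T1) -> count=1 queue=[] holders={T3,T4,T7}
Final holders: {T3,T4,T7} -> 3 thread(s)

Answer: 3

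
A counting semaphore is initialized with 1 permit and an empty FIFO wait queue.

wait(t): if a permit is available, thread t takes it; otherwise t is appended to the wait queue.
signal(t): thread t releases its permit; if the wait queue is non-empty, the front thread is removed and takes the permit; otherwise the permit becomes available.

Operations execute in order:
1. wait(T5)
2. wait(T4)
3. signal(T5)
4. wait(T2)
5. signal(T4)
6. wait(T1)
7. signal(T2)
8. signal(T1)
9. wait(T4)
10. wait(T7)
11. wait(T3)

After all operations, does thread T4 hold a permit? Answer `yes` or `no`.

Answer: yes

Derivation:
Step 1: wait(T5) -> count=0 queue=[] holders={T5}
Step 2: wait(T4) -> count=0 queue=[T4] holders={T5}
Step 3: signal(T5) -> count=0 queue=[] holders={T4}
Step 4: wait(T2) -> count=0 queue=[T2] holders={T4}
Step 5: signal(T4) -> count=0 queue=[] holders={T2}
Step 6: wait(T1) -> count=0 queue=[T1] holders={T2}
Step 7: signal(T2) -> count=0 queue=[] holders={T1}
Step 8: signal(T1) -> count=1 queue=[] holders={none}
Step 9: wait(T4) -> count=0 queue=[] holders={T4}
Step 10: wait(T7) -> count=0 queue=[T7] holders={T4}
Step 11: wait(T3) -> count=0 queue=[T7,T3] holders={T4}
Final holders: {T4} -> T4 in holders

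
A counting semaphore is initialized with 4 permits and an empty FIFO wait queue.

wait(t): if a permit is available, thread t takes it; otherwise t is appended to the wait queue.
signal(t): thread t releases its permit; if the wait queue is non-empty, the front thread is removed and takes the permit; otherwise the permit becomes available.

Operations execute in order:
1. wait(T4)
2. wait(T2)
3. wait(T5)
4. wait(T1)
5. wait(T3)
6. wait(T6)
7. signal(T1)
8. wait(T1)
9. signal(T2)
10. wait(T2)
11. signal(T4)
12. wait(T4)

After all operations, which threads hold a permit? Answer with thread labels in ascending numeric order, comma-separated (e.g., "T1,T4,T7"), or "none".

Answer: T1,T3,T5,T6

Derivation:
Step 1: wait(T4) -> count=3 queue=[] holders={T4}
Step 2: wait(T2) -> count=2 queue=[] holders={T2,T4}
Step 3: wait(T5) -> count=1 queue=[] holders={T2,T4,T5}
Step 4: wait(T1) -> count=0 queue=[] holders={T1,T2,T4,T5}
Step 5: wait(T3) -> count=0 queue=[T3] holders={T1,T2,T4,T5}
Step 6: wait(T6) -> count=0 queue=[T3,T6] holders={T1,T2,T4,T5}
Step 7: signal(T1) -> count=0 queue=[T6] holders={T2,T3,T4,T5}
Step 8: wait(T1) -> count=0 queue=[T6,T1] holders={T2,T3,T4,T5}
Step 9: signal(T2) -> count=0 queue=[T1] holders={T3,T4,T5,T6}
Step 10: wait(T2) -> count=0 queue=[T1,T2] holders={T3,T4,T5,T6}
Step 11: signal(T4) -> count=0 queue=[T2] holders={T1,T3,T5,T6}
Step 12: wait(T4) -> count=0 queue=[T2,T4] holders={T1,T3,T5,T6}
Final holders: T1,T3,T5,T6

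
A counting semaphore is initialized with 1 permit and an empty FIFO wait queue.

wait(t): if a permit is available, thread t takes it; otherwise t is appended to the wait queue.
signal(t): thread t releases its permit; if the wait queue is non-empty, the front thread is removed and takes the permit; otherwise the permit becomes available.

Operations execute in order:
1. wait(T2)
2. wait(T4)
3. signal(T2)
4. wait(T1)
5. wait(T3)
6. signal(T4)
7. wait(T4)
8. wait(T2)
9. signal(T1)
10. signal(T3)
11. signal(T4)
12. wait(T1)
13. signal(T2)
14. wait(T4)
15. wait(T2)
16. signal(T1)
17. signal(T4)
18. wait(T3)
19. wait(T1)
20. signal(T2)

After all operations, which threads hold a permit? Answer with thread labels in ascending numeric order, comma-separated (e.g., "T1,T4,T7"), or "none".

Answer: T3

Derivation:
Step 1: wait(T2) -> count=0 queue=[] holders={T2}
Step 2: wait(T4) -> count=0 queue=[T4] holders={T2}
Step 3: signal(T2) -> count=0 queue=[] holders={T4}
Step 4: wait(T1) -> count=0 queue=[T1] holders={T4}
Step 5: wait(T3) -> count=0 queue=[T1,T3] holders={T4}
Step 6: signal(T4) -> count=0 queue=[T3] holders={T1}
Step 7: wait(T4) -> count=0 queue=[T3,T4] holders={T1}
Step 8: wait(T2) -> count=0 queue=[T3,T4,T2] holders={T1}
Step 9: signal(T1) -> count=0 queue=[T4,T2] holders={T3}
Step 10: signal(T3) -> count=0 queue=[T2] holders={T4}
Step 11: signal(T4) -> count=0 queue=[] holders={T2}
Step 12: wait(T1) -> count=0 queue=[T1] holders={T2}
Step 13: signal(T2) -> count=0 queue=[] holders={T1}
Step 14: wait(T4) -> count=0 queue=[T4] holders={T1}
Step 15: wait(T2) -> count=0 queue=[T4,T2] holders={T1}
Step 16: signal(T1) -> count=0 queue=[T2] holders={T4}
Step 17: signal(T4) -> count=0 queue=[] holders={T2}
Step 18: wait(T3) -> count=0 queue=[T3] holders={T2}
Step 19: wait(T1) -> count=0 queue=[T3,T1] holders={T2}
Step 20: signal(T2) -> count=0 queue=[T1] holders={T3}
Final holders: T3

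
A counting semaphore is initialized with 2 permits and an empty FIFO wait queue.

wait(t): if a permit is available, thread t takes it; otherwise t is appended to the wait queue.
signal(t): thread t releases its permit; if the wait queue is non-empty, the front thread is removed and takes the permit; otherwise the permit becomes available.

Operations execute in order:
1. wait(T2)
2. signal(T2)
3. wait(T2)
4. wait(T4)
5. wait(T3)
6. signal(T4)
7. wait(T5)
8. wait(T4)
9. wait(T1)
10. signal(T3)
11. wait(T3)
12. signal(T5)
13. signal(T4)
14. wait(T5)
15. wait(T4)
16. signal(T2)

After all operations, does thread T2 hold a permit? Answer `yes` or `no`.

Step 1: wait(T2) -> count=1 queue=[] holders={T2}
Step 2: signal(T2) -> count=2 queue=[] holders={none}
Step 3: wait(T2) -> count=1 queue=[] holders={T2}
Step 4: wait(T4) -> count=0 queue=[] holders={T2,T4}
Step 5: wait(T3) -> count=0 queue=[T3] holders={T2,T4}
Step 6: signal(T4) -> count=0 queue=[] holders={T2,T3}
Step 7: wait(T5) -> count=0 queue=[T5] holders={T2,T3}
Step 8: wait(T4) -> count=0 queue=[T5,T4] holders={T2,T3}
Step 9: wait(T1) -> count=0 queue=[T5,T4,T1] holders={T2,T3}
Step 10: signal(T3) -> count=0 queue=[T4,T1] holders={T2,T5}
Step 11: wait(T3) -> count=0 queue=[T4,T1,T3] holders={T2,T5}
Step 12: signal(T5) -> count=0 queue=[T1,T3] holders={T2,T4}
Step 13: signal(T4) -> count=0 queue=[T3] holders={T1,T2}
Step 14: wait(T5) -> count=0 queue=[T3,T5] holders={T1,T2}
Step 15: wait(T4) -> count=0 queue=[T3,T5,T4] holders={T1,T2}
Step 16: signal(T2) -> count=0 queue=[T5,T4] holders={T1,T3}
Final holders: {T1,T3} -> T2 not in holders

Answer: no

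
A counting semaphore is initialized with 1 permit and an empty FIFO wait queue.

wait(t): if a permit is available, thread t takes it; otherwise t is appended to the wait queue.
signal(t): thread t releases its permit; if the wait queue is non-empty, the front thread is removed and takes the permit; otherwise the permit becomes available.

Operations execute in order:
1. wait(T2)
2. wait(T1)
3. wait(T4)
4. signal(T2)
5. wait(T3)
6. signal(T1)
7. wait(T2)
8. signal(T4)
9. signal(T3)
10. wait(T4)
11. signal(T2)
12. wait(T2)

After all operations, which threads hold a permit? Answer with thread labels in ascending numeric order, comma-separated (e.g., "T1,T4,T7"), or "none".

Answer: T4

Derivation:
Step 1: wait(T2) -> count=0 queue=[] holders={T2}
Step 2: wait(T1) -> count=0 queue=[T1] holders={T2}
Step 3: wait(T4) -> count=0 queue=[T1,T4] holders={T2}
Step 4: signal(T2) -> count=0 queue=[T4] holders={T1}
Step 5: wait(T3) -> count=0 queue=[T4,T3] holders={T1}
Step 6: signal(T1) -> count=0 queue=[T3] holders={T4}
Step 7: wait(T2) -> count=0 queue=[T3,T2] holders={T4}
Step 8: signal(T4) -> count=0 queue=[T2] holders={T3}
Step 9: signal(T3) -> count=0 queue=[] holders={T2}
Step 10: wait(T4) -> count=0 queue=[T4] holders={T2}
Step 11: signal(T2) -> count=0 queue=[] holders={T4}
Step 12: wait(T2) -> count=0 queue=[T2] holders={T4}
Final holders: T4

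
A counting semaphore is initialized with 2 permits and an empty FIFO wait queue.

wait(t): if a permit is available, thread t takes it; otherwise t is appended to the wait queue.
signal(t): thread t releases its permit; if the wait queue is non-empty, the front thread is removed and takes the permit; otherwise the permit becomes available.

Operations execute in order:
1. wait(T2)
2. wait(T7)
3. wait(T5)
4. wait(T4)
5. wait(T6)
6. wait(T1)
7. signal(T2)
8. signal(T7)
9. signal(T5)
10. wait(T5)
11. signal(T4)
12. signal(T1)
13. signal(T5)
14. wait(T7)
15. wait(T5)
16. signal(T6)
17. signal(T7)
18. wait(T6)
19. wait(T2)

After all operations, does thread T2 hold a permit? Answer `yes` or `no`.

Answer: no

Derivation:
Step 1: wait(T2) -> count=1 queue=[] holders={T2}
Step 2: wait(T7) -> count=0 queue=[] holders={T2,T7}
Step 3: wait(T5) -> count=0 queue=[T5] holders={T2,T7}
Step 4: wait(T4) -> count=0 queue=[T5,T4] holders={T2,T7}
Step 5: wait(T6) -> count=0 queue=[T5,T4,T6] holders={T2,T7}
Step 6: wait(T1) -> count=0 queue=[T5,T4,T6,T1] holders={T2,T7}
Step 7: signal(T2) -> count=0 queue=[T4,T6,T1] holders={T5,T7}
Step 8: signal(T7) -> count=0 queue=[T6,T1] holders={T4,T5}
Step 9: signal(T5) -> count=0 queue=[T1] holders={T4,T6}
Step 10: wait(T5) -> count=0 queue=[T1,T5] holders={T4,T6}
Step 11: signal(T4) -> count=0 queue=[T5] holders={T1,T6}
Step 12: signal(T1) -> count=0 queue=[] holders={T5,T6}
Step 13: signal(T5) -> count=1 queue=[] holders={T6}
Step 14: wait(T7) -> count=0 queue=[] holders={T6,T7}
Step 15: wait(T5) -> count=0 queue=[T5] holders={T6,T7}
Step 16: signal(T6) -> count=0 queue=[] holders={T5,T7}
Step 17: signal(T7) -> count=1 queue=[] holders={T5}
Step 18: wait(T6) -> count=0 queue=[] holders={T5,T6}
Step 19: wait(T2) -> count=0 queue=[T2] holders={T5,T6}
Final holders: {T5,T6} -> T2 not in holders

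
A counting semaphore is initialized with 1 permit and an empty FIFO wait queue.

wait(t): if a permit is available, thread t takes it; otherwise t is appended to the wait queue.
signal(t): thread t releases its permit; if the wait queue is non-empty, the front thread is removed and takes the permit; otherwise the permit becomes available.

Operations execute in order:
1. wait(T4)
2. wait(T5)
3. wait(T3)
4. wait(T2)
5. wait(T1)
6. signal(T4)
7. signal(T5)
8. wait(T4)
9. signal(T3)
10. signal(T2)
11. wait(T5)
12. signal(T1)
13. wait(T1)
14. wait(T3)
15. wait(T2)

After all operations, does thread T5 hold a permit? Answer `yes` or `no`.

Answer: no

Derivation:
Step 1: wait(T4) -> count=0 queue=[] holders={T4}
Step 2: wait(T5) -> count=0 queue=[T5] holders={T4}
Step 3: wait(T3) -> count=0 queue=[T5,T3] holders={T4}
Step 4: wait(T2) -> count=0 queue=[T5,T3,T2] holders={T4}
Step 5: wait(T1) -> count=0 queue=[T5,T3,T2,T1] holders={T4}
Step 6: signal(T4) -> count=0 queue=[T3,T2,T1] holders={T5}
Step 7: signal(T5) -> count=0 queue=[T2,T1] holders={T3}
Step 8: wait(T4) -> count=0 queue=[T2,T1,T4] holders={T3}
Step 9: signal(T3) -> count=0 queue=[T1,T4] holders={T2}
Step 10: signal(T2) -> count=0 queue=[T4] holders={T1}
Step 11: wait(T5) -> count=0 queue=[T4,T5] holders={T1}
Step 12: signal(T1) -> count=0 queue=[T5] holders={T4}
Step 13: wait(T1) -> count=0 queue=[T5,T1] holders={T4}
Step 14: wait(T3) -> count=0 queue=[T5,T1,T3] holders={T4}
Step 15: wait(T2) -> count=0 queue=[T5,T1,T3,T2] holders={T4}
Final holders: {T4} -> T5 not in holders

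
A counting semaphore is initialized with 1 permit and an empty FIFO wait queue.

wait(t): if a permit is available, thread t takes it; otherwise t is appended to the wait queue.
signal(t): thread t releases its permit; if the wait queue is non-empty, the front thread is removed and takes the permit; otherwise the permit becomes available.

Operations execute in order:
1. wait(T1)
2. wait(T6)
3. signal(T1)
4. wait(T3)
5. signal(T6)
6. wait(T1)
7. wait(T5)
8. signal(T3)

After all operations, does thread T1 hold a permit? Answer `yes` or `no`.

Answer: yes

Derivation:
Step 1: wait(T1) -> count=0 queue=[] holders={T1}
Step 2: wait(T6) -> count=0 queue=[T6] holders={T1}
Step 3: signal(T1) -> count=0 queue=[] holders={T6}
Step 4: wait(T3) -> count=0 queue=[T3] holders={T6}
Step 5: signal(T6) -> count=0 queue=[] holders={T3}
Step 6: wait(T1) -> count=0 queue=[T1] holders={T3}
Step 7: wait(T5) -> count=0 queue=[T1,T5] holders={T3}
Step 8: signal(T3) -> count=0 queue=[T5] holders={T1}
Final holders: {T1} -> T1 in holders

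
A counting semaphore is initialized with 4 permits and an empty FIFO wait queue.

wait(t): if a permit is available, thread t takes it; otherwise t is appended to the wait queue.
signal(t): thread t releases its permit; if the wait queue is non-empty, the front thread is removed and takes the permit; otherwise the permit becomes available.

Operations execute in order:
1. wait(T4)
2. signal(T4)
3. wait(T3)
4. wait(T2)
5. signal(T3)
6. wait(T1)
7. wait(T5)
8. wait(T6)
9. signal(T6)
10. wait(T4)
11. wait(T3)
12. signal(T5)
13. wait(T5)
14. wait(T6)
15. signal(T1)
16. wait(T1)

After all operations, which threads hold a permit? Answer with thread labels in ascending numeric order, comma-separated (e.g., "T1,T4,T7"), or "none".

Step 1: wait(T4) -> count=3 queue=[] holders={T4}
Step 2: signal(T4) -> count=4 queue=[] holders={none}
Step 3: wait(T3) -> count=3 queue=[] holders={T3}
Step 4: wait(T2) -> count=2 queue=[] holders={T2,T3}
Step 5: signal(T3) -> count=3 queue=[] holders={T2}
Step 6: wait(T1) -> count=2 queue=[] holders={T1,T2}
Step 7: wait(T5) -> count=1 queue=[] holders={T1,T2,T5}
Step 8: wait(T6) -> count=0 queue=[] holders={T1,T2,T5,T6}
Step 9: signal(T6) -> count=1 queue=[] holders={T1,T2,T5}
Step 10: wait(T4) -> count=0 queue=[] holders={T1,T2,T4,T5}
Step 11: wait(T3) -> count=0 queue=[T3] holders={T1,T2,T4,T5}
Step 12: signal(T5) -> count=0 queue=[] holders={T1,T2,T3,T4}
Step 13: wait(T5) -> count=0 queue=[T5] holders={T1,T2,T3,T4}
Step 14: wait(T6) -> count=0 queue=[T5,T6] holders={T1,T2,T3,T4}
Step 15: signal(T1) -> count=0 queue=[T6] holders={T2,T3,T4,T5}
Step 16: wait(T1) -> count=0 queue=[T6,T1] holders={T2,T3,T4,T5}
Final holders: T2,T3,T4,T5

Answer: T2,T3,T4,T5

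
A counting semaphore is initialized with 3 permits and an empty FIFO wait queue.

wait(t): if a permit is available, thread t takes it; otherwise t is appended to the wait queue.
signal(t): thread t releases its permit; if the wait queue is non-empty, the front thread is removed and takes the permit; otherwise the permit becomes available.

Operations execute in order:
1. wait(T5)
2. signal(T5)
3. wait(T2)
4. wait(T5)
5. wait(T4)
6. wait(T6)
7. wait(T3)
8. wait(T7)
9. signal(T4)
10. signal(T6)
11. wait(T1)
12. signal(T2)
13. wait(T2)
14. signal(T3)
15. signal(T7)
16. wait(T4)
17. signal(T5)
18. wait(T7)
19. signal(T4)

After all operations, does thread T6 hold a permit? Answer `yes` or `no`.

Step 1: wait(T5) -> count=2 queue=[] holders={T5}
Step 2: signal(T5) -> count=3 queue=[] holders={none}
Step 3: wait(T2) -> count=2 queue=[] holders={T2}
Step 4: wait(T5) -> count=1 queue=[] holders={T2,T5}
Step 5: wait(T4) -> count=0 queue=[] holders={T2,T4,T5}
Step 6: wait(T6) -> count=0 queue=[T6] holders={T2,T4,T5}
Step 7: wait(T3) -> count=0 queue=[T6,T3] holders={T2,T4,T5}
Step 8: wait(T7) -> count=0 queue=[T6,T3,T7] holders={T2,T4,T5}
Step 9: signal(T4) -> count=0 queue=[T3,T7] holders={T2,T5,T6}
Step 10: signal(T6) -> count=0 queue=[T7] holders={T2,T3,T5}
Step 11: wait(T1) -> count=0 queue=[T7,T1] holders={T2,T3,T5}
Step 12: signal(T2) -> count=0 queue=[T1] holders={T3,T5,T7}
Step 13: wait(T2) -> count=0 queue=[T1,T2] holders={T3,T5,T7}
Step 14: signal(T3) -> count=0 queue=[T2] holders={T1,T5,T7}
Step 15: signal(T7) -> count=0 queue=[] holders={T1,T2,T5}
Step 16: wait(T4) -> count=0 queue=[T4] holders={T1,T2,T5}
Step 17: signal(T5) -> count=0 queue=[] holders={T1,T2,T4}
Step 18: wait(T7) -> count=0 queue=[T7] holders={T1,T2,T4}
Step 19: signal(T4) -> count=0 queue=[] holders={T1,T2,T7}
Final holders: {T1,T2,T7} -> T6 not in holders

Answer: no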